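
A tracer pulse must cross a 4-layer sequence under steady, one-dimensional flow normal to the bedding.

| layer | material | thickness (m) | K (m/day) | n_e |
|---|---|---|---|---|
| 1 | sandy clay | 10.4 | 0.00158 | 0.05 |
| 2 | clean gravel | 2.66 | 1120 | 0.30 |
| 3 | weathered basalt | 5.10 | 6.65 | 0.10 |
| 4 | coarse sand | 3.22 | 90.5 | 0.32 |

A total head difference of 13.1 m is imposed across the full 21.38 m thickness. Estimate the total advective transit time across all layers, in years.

3.93

With flow normal to the layers, continuity requires the same specific discharge q through every layer.
Σ(b_i/K_i) = 10.4/0.00158 + 2.66/1120 + 5.10/6.65 + 3.22/90.5 = 6583 d.
q = Δh / Σ(b_i/K_i) = 13.1 / 6583 = 0.001990 m/day.
In each layer the seepage velocity is v_i = q/n_i, so the layer transit time is t_i = b_i·n_i / q:
  layer 1 (sandy clay): t_1 = 10.4 × 0.05 / 0.001990 = 261.3 d
  layer 2 (clean gravel): t_2 = 2.66 × 0.30 / 0.001990 = 401.0 d
  layer 3 (weathered basalt): t_3 = 5.10 × 0.10 / 0.001990 = 256.3 d
  layer 4 (coarse sand): t_4 = 3.22 × 0.32 / 0.001990 = 517.8 d
Total t = Σ t_i = 1436 days = 3.933 years.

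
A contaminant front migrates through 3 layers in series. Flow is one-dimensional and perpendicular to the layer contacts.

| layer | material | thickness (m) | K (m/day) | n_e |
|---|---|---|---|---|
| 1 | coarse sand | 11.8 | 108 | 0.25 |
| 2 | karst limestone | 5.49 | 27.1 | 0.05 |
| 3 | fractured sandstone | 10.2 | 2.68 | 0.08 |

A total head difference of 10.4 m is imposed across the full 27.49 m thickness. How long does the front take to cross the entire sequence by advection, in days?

With flow normal to the layers, continuity requires the same specific discharge q through every layer.
Σ(b_i/K_i) = 11.8/108 + 5.49/27.1 + 10.2/2.68 = 4.118 d.
q = Δh / Σ(b_i/K_i) = 10.4 / 4.118 = 2.526 m/day.
In each layer the seepage velocity is v_i = q/n_i, so the layer transit time is t_i = b_i·n_i / q:
  layer 1 (coarse sand): t_1 = 11.8 × 0.25 / 2.526 = 1.168 d
  layer 2 (karst limestone): t_2 = 5.49 × 0.05 / 2.526 = 0.1087 d
  layer 3 (fractured sandstone): t_3 = 10.2 × 0.08 / 2.526 = 0.3231 d
Total t = Σ t_i = 1.600 days.

1.60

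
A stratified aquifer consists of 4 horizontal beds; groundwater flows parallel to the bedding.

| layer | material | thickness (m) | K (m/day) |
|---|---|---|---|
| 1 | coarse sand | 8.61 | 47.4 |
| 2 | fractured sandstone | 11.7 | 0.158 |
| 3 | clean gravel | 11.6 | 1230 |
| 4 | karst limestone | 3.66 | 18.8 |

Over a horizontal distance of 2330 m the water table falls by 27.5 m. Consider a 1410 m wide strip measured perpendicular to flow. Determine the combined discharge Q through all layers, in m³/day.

245000

Flow is parallel to layering, so each bed carries its own Darcy discharge and the transmissivities add.
Σ(K_i·b_i) = 47.4×8.61 + 0.158×11.7 + 1230×11.6 + 18.8×3.66 = 14747 m²/day.
Hydraulic gradient i = Δh / L = 27.5 / 2330 = 0.01180.
Q = Σ(K_i·b_i) · W · i = 14747 × 1410 × 0.01180 = 2.454e+05 m³/day.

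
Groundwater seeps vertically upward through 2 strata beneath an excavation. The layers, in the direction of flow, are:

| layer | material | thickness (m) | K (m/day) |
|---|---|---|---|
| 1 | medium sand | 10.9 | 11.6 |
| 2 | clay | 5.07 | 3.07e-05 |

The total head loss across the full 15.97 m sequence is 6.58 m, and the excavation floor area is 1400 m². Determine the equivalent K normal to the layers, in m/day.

9.67e-05

Flow is perpendicular to layering, so the layers act in series and the equivalent K is the thickness-weighted harmonic mean.
Total thickness L = 10.9 + 5.07 = 15.97 m.
Σ(b_i/K_i) = 10.9/11.6 + 5.07/3.07e-05 = 1.651e+05 d.
K_eq = L / Σ(b_i/K_i) = 15.97 / 1.651e+05 = 9.670e-05 m/day.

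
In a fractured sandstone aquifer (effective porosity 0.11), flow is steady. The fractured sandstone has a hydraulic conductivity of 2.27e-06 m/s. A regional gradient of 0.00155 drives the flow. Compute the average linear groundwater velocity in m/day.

0.00276

Convert K: 2.27e-06 m/s × 86400 = 0.1961 m/day.
Hydraulic gradient i = 0.00155.
Darcy flux q = K · i = 0.1961 × 0.001550 = 0.0003040 m/day.
Seepage velocity v = q / n_e = 0.0003040 / 0.11 = 0.002764 m/day.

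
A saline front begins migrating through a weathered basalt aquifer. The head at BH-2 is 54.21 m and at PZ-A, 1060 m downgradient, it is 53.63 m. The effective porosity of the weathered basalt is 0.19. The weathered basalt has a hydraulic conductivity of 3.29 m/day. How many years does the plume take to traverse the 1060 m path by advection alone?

306

Hydraulic gradient i = (54.21 − 53.63) / 1060 = 0.58 / 1060 = 0.0005472.
Darcy flux q = K · i = 3.290 × 0.0005472 = 0.001800 m/day.
Seepage velocity v = q / n_e = 0.001800 / 0.19 = 0.009475 m/day.
Travel time t = L / v = 1060 / 0.009475 = 1.119e+05 days = 306.3 years.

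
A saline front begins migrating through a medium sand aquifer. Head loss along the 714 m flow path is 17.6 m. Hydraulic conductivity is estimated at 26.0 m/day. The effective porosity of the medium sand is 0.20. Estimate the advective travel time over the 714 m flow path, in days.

Hydraulic gradient i = Δh / L = 17.6 / 714 = 0.02465.
Darcy flux q = K · i = 26.00 × 0.02465 = 0.6409 m/day.
Seepage velocity v = q / n_e = 0.6409 / 0.20 = 3.204 m/day.
Travel time t = L / v = 714 / 3.204 = 222.8 days.

223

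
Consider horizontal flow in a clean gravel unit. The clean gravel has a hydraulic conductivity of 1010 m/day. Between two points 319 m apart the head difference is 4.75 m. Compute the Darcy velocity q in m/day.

Hydraulic gradient i = Δh / L = 4.75 / 319 = 0.01489.
Specific discharge q = K · i = 1010 × 0.01489 = 15.04 m/day.

15.0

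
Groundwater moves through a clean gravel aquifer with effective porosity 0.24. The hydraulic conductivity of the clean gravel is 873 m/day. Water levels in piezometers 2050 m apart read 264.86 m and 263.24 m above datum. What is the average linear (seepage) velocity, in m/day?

2.87

Hydraulic gradient i = (264.86 − 263.24) / 2050 = 1.62 / 2050 = 0.0007902.
Darcy flux q = K · i = 873.0 × 0.0007902 = 0.6899 m/day.
Seepage velocity v = q / n_e = 0.6899 / 0.24 = 2.875 m/day.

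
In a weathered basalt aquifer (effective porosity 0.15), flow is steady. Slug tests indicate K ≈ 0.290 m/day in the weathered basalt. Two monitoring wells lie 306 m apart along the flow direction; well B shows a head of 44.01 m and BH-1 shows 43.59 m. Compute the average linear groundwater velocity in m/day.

0.00265

Hydraulic gradient i = (44.01 − 43.59) / 306 = 0.42 / 306 = 0.001373.
Darcy flux q = K · i = 0.2900 × 0.001373 = 0.0003980 m/day.
Seepage velocity v = q / n_e = 0.0003980 / 0.15 = 0.002654 m/day.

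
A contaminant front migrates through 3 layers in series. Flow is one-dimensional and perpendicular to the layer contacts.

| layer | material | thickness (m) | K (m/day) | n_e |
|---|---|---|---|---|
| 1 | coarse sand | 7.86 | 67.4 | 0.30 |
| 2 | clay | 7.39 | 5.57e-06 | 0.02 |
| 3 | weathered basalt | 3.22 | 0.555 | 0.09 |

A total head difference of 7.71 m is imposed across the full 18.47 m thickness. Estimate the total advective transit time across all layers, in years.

1320

With flow normal to the layers, continuity requires the same specific discharge q through every layer.
Σ(b_i/K_i) = 7.86/67.4 + 7.39/5.57e-06 + 3.22/0.555 = 1.327e+06 d.
q = Δh / Σ(b_i/K_i) = 7.71 / 1.327e+06 = 5.811e-06 m/day.
In each layer the seepage velocity is v_i = q/n_i, so the layer transit time is t_i = b_i·n_i / q:
  layer 1 (coarse sand): t_1 = 7.86 × 0.30 / 5.811e-06 = 4.058e+05 d
  layer 2 (clay): t_2 = 7.39 × 0.02 / 5.811e-06 = 25434 d
  layer 3 (weathered basalt): t_3 = 3.22 × 0.09 / 5.811e-06 = 49870 d
Total t = Σ t_i = 4.811e+05 days = 1317 years.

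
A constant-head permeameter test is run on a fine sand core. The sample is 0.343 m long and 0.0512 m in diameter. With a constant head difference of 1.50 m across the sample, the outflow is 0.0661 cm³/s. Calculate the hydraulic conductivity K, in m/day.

Cross-sectional area A = π·(d/2)² = π × (0.0512/2)² = 0.002059 m².
Convert discharge: 0.0661 cm³/s = 6.610e-08 m³/s.
Darcy's law rearranged: K = Q·L / (A·Δh) = 6.610e-08 × 0.343 / (0.002059 × 1.50) = 7.341e-06 m/s = 0.6343 m/day.

0.634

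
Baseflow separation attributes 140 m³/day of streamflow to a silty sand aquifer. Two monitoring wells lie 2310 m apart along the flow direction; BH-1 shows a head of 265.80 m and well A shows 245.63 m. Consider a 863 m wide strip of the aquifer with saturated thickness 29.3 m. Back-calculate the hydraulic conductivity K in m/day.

0.634

Cross-sectional area A = 863 × 29.3 = 25286 m².
Hydraulic gradient i = (265.80 − 245.63) / 2310 = 20.17 / 2310 = 0.008732.
From Q = K·A·i, K = Q / (A·i) = 140 / (25286 × 0.008732) = 0.6341 m/day.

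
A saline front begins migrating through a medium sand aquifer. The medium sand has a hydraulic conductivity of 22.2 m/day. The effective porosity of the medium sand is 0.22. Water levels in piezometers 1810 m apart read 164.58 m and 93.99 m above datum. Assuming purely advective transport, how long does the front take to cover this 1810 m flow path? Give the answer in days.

Hydraulic gradient i = (164.58 − 93.99) / 1810 = 70.59 / 1810 = 0.03900.
Darcy flux q = K · i = 22.20 × 0.03900 = 0.8658 m/day.
Seepage velocity v = q / n_e = 0.8658 / 0.22 = 3.935 m/day.
Travel time t = L / v = 1810 / 3.935 = 459.9 days.

460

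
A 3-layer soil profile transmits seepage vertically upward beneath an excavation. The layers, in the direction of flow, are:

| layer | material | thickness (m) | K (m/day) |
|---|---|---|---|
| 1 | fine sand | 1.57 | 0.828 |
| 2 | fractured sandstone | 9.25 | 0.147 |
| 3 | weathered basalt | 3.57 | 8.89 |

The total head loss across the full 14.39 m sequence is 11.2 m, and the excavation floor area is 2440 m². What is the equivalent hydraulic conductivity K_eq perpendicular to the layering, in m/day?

0.221

Flow is perpendicular to layering, so the layers act in series and the equivalent K is the thickness-weighted harmonic mean.
Total thickness L = 1.57 + 9.25 + 3.57 = 14.39 m.
Σ(b_i/K_i) = 1.57/0.828 + 9.25/0.147 + 3.57/8.89 = 65.22 d.
K_eq = L / Σ(b_i/K_i) = 14.39 / 65.22 = 0.2206 m/day.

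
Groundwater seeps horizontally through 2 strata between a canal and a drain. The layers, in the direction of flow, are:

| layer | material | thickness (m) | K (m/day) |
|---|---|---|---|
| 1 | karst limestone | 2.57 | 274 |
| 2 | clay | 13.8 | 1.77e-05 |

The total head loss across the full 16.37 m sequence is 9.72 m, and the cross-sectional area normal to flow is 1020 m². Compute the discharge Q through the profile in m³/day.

Flow is perpendicular to layering, so the layers act in series and the equivalent K is the thickness-weighted harmonic mean.
Total thickness L = 2.57 + 13.8 = 16.37 m.
Σ(b_i/K_i) = 2.57/274 + 13.8/1.77e-05 = 7.797e+05 d.
K_eq = L / Σ(b_i/K_i) = 16.37 / 7.797e+05 = 2.100e-05 m/day.
Q = K_eq · A · (Δh/L) = 2.100e-05 × 1020 × (9.72/16.37) = 0.01272 m³/day.

0.0127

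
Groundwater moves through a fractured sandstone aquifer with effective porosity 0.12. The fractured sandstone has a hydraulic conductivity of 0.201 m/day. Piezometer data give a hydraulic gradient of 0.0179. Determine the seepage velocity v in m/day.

0.0300

Hydraulic gradient i = 0.0179.
Darcy flux q = K · i = 0.2010 × 0.01790 = 0.003598 m/day.
Seepage velocity v = q / n_e = 0.003598 / 0.12 = 0.02998 m/day.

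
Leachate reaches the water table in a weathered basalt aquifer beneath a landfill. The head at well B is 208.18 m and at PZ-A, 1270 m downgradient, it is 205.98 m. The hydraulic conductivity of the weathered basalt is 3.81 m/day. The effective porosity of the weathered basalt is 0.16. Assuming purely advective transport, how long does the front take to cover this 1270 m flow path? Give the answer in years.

Hydraulic gradient i = (208.18 − 205.98) / 1270 = 2.2 / 1270 = 0.001732.
Darcy flux q = K · i = 3.810 × 0.001732 = 0.006600 m/day.
Seepage velocity v = q / n_e = 0.006600 / 0.16 = 0.04125 m/day.
Travel time t = L / v = 1270 / 0.04125 = 30788 days = 84.29 years.

84.3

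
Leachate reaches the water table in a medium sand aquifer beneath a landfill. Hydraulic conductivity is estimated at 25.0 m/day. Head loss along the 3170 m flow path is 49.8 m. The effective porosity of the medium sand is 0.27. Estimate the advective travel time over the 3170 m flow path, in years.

Hydraulic gradient i = Δh / L = 49.8 / 3170 = 0.01571.
Darcy flux q = K · i = 25.00 × 0.01571 = 0.3927 m/day.
Seepage velocity v = q / n_e = 0.3927 / 0.27 = 1.455 m/day.
Travel time t = L / v = 3170 / 1.455 = 2179 days = 5.967 years.

5.97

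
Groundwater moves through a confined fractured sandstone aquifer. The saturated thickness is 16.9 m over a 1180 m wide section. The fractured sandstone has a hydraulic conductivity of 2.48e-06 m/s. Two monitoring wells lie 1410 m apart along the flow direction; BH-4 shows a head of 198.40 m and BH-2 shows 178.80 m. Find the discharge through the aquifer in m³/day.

59.4

Convert K: 2.48e-06 m/s × 86400 = 0.2143 m/day.
Cross-sectional area A = 1180 × 16.9 = 19942 m².
Hydraulic gradient i = (198.40 − 178.80) / 1410 = 19.6 / 1410 = 0.01390.
Darcy's law: Q = K · A · i = 0.2143 × 19942 × 0.01390 = 59.40 m³/day.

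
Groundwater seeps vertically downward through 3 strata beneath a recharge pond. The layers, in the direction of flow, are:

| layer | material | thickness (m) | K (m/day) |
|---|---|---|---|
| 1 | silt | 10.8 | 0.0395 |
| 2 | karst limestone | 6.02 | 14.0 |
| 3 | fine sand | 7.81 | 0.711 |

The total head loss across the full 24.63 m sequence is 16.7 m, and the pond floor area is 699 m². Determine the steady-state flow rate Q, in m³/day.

41.0

Flow is perpendicular to layering, so the layers act in series and the equivalent K is the thickness-weighted harmonic mean.
Total thickness L = 10.8 + 6.02 + 7.81 = 24.63 m.
Σ(b_i/K_i) = 10.8/0.0395 + 6.02/14.0 + 7.81/0.711 = 284.8 d.
K_eq = L / Σ(b_i/K_i) = 24.63 / 284.8 = 0.08647 m/day.
Q = K_eq · A · (Δh/L) = 0.08647 × 699 × (16.7/24.63) = 40.98 m³/day.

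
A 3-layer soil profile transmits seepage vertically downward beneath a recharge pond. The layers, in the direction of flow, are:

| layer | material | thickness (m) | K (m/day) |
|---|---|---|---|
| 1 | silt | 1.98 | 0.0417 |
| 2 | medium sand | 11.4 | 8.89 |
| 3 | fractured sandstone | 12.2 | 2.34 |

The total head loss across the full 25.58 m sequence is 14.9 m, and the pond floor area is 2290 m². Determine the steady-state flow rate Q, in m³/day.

Flow is perpendicular to layering, so the layers act in series and the equivalent K is the thickness-weighted harmonic mean.
Total thickness L = 1.98 + 11.4 + 12.2 = 25.58 m.
Σ(b_i/K_i) = 1.98/0.0417 + 11.4/8.89 + 12.2/2.34 = 53.98 d.
K_eq = L / Σ(b_i/K_i) = 25.58 / 53.98 = 0.4739 m/day.
Q = K_eq · A · (Δh/L) = 0.4739 × 2290 × (14.9/25.58) = 632.1 m³/day.

632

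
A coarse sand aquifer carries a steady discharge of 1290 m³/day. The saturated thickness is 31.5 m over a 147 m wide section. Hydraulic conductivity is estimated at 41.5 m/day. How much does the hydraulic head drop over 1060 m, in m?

Cross-sectional area A = 147 × 31.5 = 4630 m².
From Q = K·A·i, i = Q / (K·A) = 1290 / (41.50 × 4630) = 0.006713.
Head loss Δh = i · L = 0.006713 × 1060 = 7.116 m.

7.12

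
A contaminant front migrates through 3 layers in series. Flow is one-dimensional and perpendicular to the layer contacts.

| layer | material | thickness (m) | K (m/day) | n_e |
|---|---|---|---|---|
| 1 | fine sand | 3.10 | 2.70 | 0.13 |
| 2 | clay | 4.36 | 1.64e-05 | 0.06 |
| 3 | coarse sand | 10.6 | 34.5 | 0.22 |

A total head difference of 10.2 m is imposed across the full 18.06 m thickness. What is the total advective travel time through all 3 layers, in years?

With flow normal to the layers, continuity requires the same specific discharge q through every layer.
Σ(b_i/K_i) = 3.10/2.70 + 4.36/1.64e-05 + 10.6/34.5 = 2.659e+05 d.
q = Δh / Σ(b_i/K_i) = 10.2 / 2.659e+05 = 3.837e-05 m/day.
In each layer the seepage velocity is v_i = q/n_i, so the layer transit time is t_i = b_i·n_i / q:
  layer 1 (fine sand): t_1 = 3.10 × 0.13 / 3.837e-05 = 10504 d
  layer 2 (clay): t_2 = 4.36 × 0.06 / 3.837e-05 = 6818 d
  layer 3 (coarse sand): t_3 = 10.6 × 0.22 / 3.837e-05 = 60782 d
Total t = Σ t_i = 78104 days = 213.8 years.

214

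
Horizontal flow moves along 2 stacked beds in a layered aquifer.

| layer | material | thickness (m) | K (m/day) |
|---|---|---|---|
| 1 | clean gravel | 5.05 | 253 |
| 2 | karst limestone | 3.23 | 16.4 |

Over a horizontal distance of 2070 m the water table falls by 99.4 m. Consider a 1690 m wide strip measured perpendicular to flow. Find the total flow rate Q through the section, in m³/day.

108000

Flow is parallel to layering, so each bed carries its own Darcy discharge and the transmissivities add.
Σ(K_i·b_i) = 253×5.05 + 16.4×3.23 = 1331 m²/day.
Hydraulic gradient i = Δh / L = 99.4 / 2070 = 0.04802.
Q = Σ(K_i·b_i) · W · i = 1331 × 1690 × 0.04802 = 1.080e+05 m³/day.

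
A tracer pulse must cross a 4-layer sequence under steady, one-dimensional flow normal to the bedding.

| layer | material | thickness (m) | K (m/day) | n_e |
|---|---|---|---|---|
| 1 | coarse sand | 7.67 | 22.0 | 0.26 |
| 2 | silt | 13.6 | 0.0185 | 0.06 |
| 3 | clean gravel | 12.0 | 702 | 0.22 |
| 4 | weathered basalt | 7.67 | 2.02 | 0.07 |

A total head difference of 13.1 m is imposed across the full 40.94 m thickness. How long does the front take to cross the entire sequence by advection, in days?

With flow normal to the layers, continuity requires the same specific discharge q through every layer.
Σ(b_i/K_i) = 7.67/22.0 + 13.6/0.0185 + 12.0/702 + 7.67/2.02 = 739.3 d.
q = Δh / Σ(b_i/K_i) = 13.1 / 739.3 = 0.01772 m/day.
In each layer the seepage velocity is v_i = q/n_i, so the layer transit time is t_i = b_i·n_i / q:
  layer 1 (coarse sand): t_1 = 7.67 × 0.26 / 0.01772 = 112.5 d
  layer 2 (silt): t_2 = 13.6 × 0.06 / 0.01772 = 46.05 d
  layer 3 (clean gravel): t_3 = 12.0 × 0.22 / 0.01772 = 149.0 d
  layer 4 (weathered basalt): t_4 = 7.67 × 0.07 / 0.01772 = 30.30 d
Total t = Σ t_i = 337.9 days.

338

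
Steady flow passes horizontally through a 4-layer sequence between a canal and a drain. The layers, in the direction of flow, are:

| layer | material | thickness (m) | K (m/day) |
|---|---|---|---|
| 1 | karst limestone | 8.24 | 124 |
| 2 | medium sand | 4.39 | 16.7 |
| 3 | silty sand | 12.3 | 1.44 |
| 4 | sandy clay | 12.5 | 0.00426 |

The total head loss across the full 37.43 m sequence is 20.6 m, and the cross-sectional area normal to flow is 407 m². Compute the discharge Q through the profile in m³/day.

2.85

Flow is perpendicular to layering, so the layers act in series and the equivalent K is the thickness-weighted harmonic mean.
Total thickness L = 8.24 + 4.39 + 12.3 + 12.5 = 37.43 m.
Σ(b_i/K_i) = 8.24/124 + 4.39/16.7 + 12.3/1.44 + 12.5/0.00426 = 2943 d.
K_eq = L / Σ(b_i/K_i) = 37.43 / 2943 = 0.01272 m/day.
Q = K_eq · A · (Δh/L) = 0.01272 × 407 × (20.6/37.43) = 2.849 m³/day.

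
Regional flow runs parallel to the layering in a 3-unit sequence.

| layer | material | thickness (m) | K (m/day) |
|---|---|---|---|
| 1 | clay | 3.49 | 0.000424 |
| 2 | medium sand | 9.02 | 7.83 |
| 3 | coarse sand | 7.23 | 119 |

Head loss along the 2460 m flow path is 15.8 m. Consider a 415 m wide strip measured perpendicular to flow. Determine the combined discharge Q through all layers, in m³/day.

Flow is parallel to layering, so each bed carries its own Darcy discharge and the transmissivities add.
Σ(K_i·b_i) = 0.000424×3.49 + 7.83×9.02 + 119×7.23 = 931.0 m²/day.
Hydraulic gradient i = Δh / L = 15.8 / 2460 = 0.006423.
Q = Σ(K_i·b_i) · W · i = 931.0 × 415 × 0.006423 = 2482 m³/day.

2480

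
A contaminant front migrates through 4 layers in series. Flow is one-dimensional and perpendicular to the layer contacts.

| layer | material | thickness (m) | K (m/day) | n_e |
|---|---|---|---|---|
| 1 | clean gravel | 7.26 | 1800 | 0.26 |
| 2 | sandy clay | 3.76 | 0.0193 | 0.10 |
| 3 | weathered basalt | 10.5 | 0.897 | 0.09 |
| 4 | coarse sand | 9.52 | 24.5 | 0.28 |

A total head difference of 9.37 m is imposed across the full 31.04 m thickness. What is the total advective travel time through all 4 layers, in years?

0.355

With flow normal to the layers, continuity requires the same specific discharge q through every layer.
Σ(b_i/K_i) = 7.26/1800 + 3.76/0.0193 + 10.5/0.897 + 9.52/24.5 = 206.9 d.
q = Δh / Σ(b_i/K_i) = 9.37 / 206.9 = 0.04528 m/day.
In each layer the seepage velocity is v_i = q/n_i, so the layer transit time is t_i = b_i·n_i / q:
  layer 1 (clean gravel): t_1 = 7.26 × 0.26 / 0.04528 = 41.68 d
  layer 2 (sandy clay): t_2 = 3.76 × 0.10 / 0.04528 = 8.303 d
  layer 3 (weathered basalt): t_3 = 10.5 × 0.09 / 0.04528 = 20.87 d
  layer 4 (coarse sand): t_4 = 9.52 × 0.28 / 0.04528 = 58.86 d
Total t = Σ t_i = 129.7 days = 0.3552 years.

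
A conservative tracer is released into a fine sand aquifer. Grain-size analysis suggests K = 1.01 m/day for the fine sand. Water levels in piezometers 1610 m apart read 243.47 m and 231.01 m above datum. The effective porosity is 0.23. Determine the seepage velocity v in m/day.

0.0340

Hydraulic gradient i = (243.47 − 231.01) / 1610 = 12.46 / 1610 = 0.007739.
Darcy flux q = K · i = 1.010 × 0.007739 = 0.007817 m/day.
Seepage velocity v = q / n_e = 0.007817 / 0.23 = 0.03398 m/day.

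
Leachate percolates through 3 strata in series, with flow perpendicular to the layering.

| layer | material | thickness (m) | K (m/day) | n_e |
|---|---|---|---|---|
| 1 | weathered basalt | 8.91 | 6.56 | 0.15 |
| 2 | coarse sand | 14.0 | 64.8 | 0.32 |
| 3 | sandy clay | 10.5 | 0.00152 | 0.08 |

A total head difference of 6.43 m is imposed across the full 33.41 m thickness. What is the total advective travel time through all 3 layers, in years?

With flow normal to the layers, continuity requires the same specific discharge q through every layer.
Σ(b_i/K_i) = 8.91/6.56 + 14.0/64.8 + 10.5/0.00152 = 6909 d.
q = Δh / Σ(b_i/K_i) = 6.43 / 6909 = 0.0009306 m/day.
In each layer the seepage velocity is v_i = q/n_i, so the layer transit time is t_i = b_i·n_i / q:
  layer 1 (weathered basalt): t_1 = 8.91 × 0.15 / 0.0009306 = 1436 d
  layer 2 (coarse sand): t_2 = 14.0 × 0.32 / 0.0009306 = 4814 d
  layer 3 (sandy clay): t_3 = 10.5 × 0.08 / 0.0009306 = 902.6 d
Total t = Σ t_i = 7153 days = 19.58 years.

19.6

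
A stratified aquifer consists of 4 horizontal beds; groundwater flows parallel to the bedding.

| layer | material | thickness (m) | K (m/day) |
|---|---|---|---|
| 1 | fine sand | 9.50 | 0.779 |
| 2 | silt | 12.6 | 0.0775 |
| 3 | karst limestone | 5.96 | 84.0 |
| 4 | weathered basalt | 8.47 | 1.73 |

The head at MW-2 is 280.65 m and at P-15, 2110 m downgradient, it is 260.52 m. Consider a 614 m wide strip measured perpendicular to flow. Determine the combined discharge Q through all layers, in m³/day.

3070

Flow is parallel to layering, so each bed carries its own Darcy discharge and the transmissivities add.
Σ(K_i·b_i) = 0.779×9.50 + 0.0775×12.6 + 84.0×5.96 + 1.73×8.47 = 523.7 m²/day.
Hydraulic gradient i = (280.65 − 260.52) / 2110 = 20.13 / 2110 = 0.009540.
Q = Σ(K_i·b_i) · W · i = 523.7 × 614 × 0.009540 = 3068 m³/day.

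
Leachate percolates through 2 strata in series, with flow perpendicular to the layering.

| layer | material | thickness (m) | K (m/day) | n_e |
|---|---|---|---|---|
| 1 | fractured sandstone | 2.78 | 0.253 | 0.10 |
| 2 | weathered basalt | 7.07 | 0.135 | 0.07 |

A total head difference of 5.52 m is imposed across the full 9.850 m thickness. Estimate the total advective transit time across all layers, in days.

With flow normal to the layers, continuity requires the same specific discharge q through every layer.
Σ(b_i/K_i) = 2.78/0.253 + 7.07/0.135 = 63.36 d.
q = Δh / Σ(b_i/K_i) = 5.52 / 63.36 = 0.08712 m/day.
In each layer the seepage velocity is v_i = q/n_i, so the layer transit time is t_i = b_i·n_i / q:
  layer 1 (fractured sandstone): t_1 = 2.78 × 0.10 / 0.08712 = 3.191 d
  layer 2 (weathered basalt): t_2 = 7.07 × 0.07 / 0.08712 = 5.680 d
Total t = Σ t_i = 8.871 days.

8.87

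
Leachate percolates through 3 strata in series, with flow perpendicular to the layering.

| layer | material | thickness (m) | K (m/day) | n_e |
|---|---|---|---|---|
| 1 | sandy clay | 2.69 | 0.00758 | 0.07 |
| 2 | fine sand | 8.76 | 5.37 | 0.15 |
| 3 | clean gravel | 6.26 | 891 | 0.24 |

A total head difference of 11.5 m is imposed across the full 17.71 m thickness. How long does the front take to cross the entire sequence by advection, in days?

93.2

With flow normal to the layers, continuity requires the same specific discharge q through every layer.
Σ(b_i/K_i) = 2.69/0.00758 + 8.76/5.37 + 6.26/891 = 356.5 d.
q = Δh / Σ(b_i/K_i) = 11.5 / 356.5 = 0.03226 m/day.
In each layer the seepage velocity is v_i = q/n_i, so the layer transit time is t_i = b_i·n_i / q:
  layer 1 (sandy clay): t_1 = 2.69 × 0.07 / 0.03226 = 5.838 d
  layer 2 (fine sand): t_2 = 8.76 × 0.15 / 0.03226 = 40.74 d
  layer 3 (clean gravel): t_3 = 6.26 × 0.24 / 0.03226 = 46.58 d
Total t = Σ t_i = 93.15 days.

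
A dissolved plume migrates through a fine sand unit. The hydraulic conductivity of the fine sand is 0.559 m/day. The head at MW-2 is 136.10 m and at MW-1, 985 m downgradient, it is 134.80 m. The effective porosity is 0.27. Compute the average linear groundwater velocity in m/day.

0.00273

Hydraulic gradient i = (136.10 − 134.80) / 985 = 1.3 / 985 = 0.001320.
Darcy flux q = K · i = 0.5590 × 0.001320 = 0.0007378 m/day.
Seepage velocity v = q / n_e = 0.0007378 / 0.27 = 0.002732 m/day.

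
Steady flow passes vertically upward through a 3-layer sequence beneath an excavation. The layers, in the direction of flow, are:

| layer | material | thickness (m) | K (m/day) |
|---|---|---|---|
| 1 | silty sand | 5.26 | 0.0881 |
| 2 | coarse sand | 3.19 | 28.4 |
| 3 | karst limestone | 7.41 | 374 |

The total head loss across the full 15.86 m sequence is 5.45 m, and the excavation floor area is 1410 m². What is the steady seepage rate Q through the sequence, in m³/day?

Flow is perpendicular to layering, so the layers act in series and the equivalent K is the thickness-weighted harmonic mean.
Total thickness L = 5.26 + 3.19 + 7.41 = 15.86 m.
Σ(b_i/K_i) = 5.26/0.0881 + 3.19/28.4 + 7.41/374 = 59.84 d.
K_eq = L / Σ(b_i/K_i) = 15.86 / 59.84 = 0.2651 m/day.
Q = K_eq · A · (Δh/L) = 0.2651 × 1410 × (5.45/15.86) = 128.4 m³/day.

128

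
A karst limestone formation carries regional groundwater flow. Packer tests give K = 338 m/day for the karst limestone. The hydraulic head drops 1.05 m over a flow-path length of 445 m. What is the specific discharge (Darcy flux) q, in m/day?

Hydraulic gradient i = Δh / L = 1.05 / 445 = 0.002360.
Specific discharge q = K · i = 338.0 × 0.002360 = 0.7975 m/day.

0.798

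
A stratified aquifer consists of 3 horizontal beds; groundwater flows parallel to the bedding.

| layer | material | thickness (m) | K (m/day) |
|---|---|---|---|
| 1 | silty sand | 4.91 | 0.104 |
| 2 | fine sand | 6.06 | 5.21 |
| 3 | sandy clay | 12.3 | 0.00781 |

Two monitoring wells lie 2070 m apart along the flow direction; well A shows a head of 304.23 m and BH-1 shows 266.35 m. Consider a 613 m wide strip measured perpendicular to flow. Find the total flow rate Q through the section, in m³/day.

361

Flow is parallel to layering, so each bed carries its own Darcy discharge and the transmissivities add.
Σ(K_i·b_i) = 0.104×4.91 + 5.21×6.06 + 0.00781×12.3 = 32.18 m²/day.
Hydraulic gradient i = (304.23 − 266.35) / 2070 = 37.88 / 2070 = 0.01830.
Q = Σ(K_i·b_i) · W · i = 32.18 × 613 × 0.01830 = 361.0 m³/day.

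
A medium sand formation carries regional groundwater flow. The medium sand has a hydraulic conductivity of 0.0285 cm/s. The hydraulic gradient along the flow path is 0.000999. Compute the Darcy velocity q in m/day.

Convert K: 0.0285 cm/s × 864 = 24.62 m/day.
Hydraulic gradient i = 0.000999.
Specific discharge q = K · i = 24.62 × 0.0009990 = 0.02460 m/day.

0.0246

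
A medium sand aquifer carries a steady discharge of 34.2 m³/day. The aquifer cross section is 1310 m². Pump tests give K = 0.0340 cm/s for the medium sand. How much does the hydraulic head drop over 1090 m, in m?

Convert K: 0.0340 cm/s × 864 = 29.38 m/day.
From Q = K·A·i, i = Q / (K·A) = 34.2 / (29.38 × 1310) = 0.0008887.
Head loss Δh = i · L = 0.0008887 × 1090 = 0.9687 m.

0.969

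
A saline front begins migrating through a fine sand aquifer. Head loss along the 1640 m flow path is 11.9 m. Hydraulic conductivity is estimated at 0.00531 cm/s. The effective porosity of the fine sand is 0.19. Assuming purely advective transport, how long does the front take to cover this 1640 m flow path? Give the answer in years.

Convert K: 0.00531 cm/s × 864 = 4.588 m/day.
Hydraulic gradient i = Δh / L = 11.9 / 1640 = 0.007256.
Darcy flux q = K · i = 4.588 × 0.007256 = 0.03329 m/day.
Seepage velocity v = q / n_e = 0.03329 / 0.19 = 0.1752 m/day.
Travel time t = L / v = 1640 / 0.1752 = 9360 days = 25.63 years.

25.6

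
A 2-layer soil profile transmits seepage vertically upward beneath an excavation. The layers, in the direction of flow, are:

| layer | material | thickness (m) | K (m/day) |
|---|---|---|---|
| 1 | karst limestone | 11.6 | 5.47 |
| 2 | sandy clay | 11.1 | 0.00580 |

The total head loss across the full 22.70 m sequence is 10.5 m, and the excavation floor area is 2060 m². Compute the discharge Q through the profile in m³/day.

Flow is perpendicular to layering, so the layers act in series and the equivalent K is the thickness-weighted harmonic mean.
Total thickness L = 11.6 + 11.1 = 22.70 m.
Σ(b_i/K_i) = 11.6/5.47 + 11.1/0.00580 = 1916 d.
K_eq = L / Σ(b_i/K_i) = 22.70 / 1916 = 0.01185 m/day.
Q = K_eq · A · (Δh/L) = 0.01185 × 2060 × (10.5/22.70) = 11.29 m³/day.

11.3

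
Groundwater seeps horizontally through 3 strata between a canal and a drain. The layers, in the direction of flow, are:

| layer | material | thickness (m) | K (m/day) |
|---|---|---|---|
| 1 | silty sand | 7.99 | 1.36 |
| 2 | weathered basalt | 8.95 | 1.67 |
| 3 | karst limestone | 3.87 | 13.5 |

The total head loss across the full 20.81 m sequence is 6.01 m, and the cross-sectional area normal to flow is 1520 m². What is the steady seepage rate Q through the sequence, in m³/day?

Flow is perpendicular to layering, so the layers act in series and the equivalent K is the thickness-weighted harmonic mean.
Total thickness L = 7.99 + 8.95 + 3.87 = 20.81 m.
Σ(b_i/K_i) = 7.99/1.36 + 8.95/1.67 + 3.87/13.5 = 11.52 d.
K_eq = L / Σ(b_i/K_i) = 20.81 / 11.52 = 1.806 m/day.
Q = K_eq · A · (Δh/L) = 1.806 × 1520 × (6.01/20.81) = 792.9 m³/day.

793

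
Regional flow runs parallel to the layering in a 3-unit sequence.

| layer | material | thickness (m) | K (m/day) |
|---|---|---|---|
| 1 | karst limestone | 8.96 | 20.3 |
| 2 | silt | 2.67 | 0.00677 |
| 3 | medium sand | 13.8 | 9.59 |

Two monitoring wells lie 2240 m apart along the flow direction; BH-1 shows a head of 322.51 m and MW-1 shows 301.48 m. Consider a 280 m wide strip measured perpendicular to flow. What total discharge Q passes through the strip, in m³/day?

826

Flow is parallel to layering, so each bed carries its own Darcy discharge and the transmissivities add.
Σ(K_i·b_i) = 20.3×8.96 + 0.00677×2.67 + 9.59×13.8 = 314.2 m²/day.
Hydraulic gradient i = (322.51 − 301.48) / 2240 = 21.03 / 2240 = 0.009388.
Q = Σ(K_i·b_i) · W · i = 314.2 × 280 × 0.009388 = 826.1 m³/day.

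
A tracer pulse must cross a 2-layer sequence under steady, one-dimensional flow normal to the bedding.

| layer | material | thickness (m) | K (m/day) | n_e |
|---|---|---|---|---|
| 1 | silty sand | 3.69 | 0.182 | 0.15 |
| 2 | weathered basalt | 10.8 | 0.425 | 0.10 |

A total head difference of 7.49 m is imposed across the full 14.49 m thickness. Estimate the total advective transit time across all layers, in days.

9.96

With flow normal to the layers, continuity requires the same specific discharge q through every layer.
Σ(b_i/K_i) = 3.69/0.182 + 10.8/0.425 = 45.69 d.
q = Δh / Σ(b_i/K_i) = 7.49 / 45.69 = 0.1639 m/day.
In each layer the seepage velocity is v_i = q/n_i, so the layer transit time is t_i = b_i·n_i / q:
  layer 1 (silty sand): t_1 = 3.69 × 0.15 / 0.1639 = 3.376 d
  layer 2 (weathered basalt): t_2 = 10.8 × 0.10 / 0.1639 = 6.588 d
Total t = Σ t_i = 9.964 days.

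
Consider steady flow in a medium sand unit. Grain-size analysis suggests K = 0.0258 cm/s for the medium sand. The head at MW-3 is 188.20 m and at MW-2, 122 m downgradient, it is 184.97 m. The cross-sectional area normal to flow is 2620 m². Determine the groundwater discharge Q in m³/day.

1550

Convert K: 0.0258 cm/s × 864 = 22.29 m/day.
Hydraulic gradient i = (188.20 − 184.97) / 122 = 3.23 / 122 = 0.02648.
Darcy's law: Q = K · A · i = 22.29 × 2620 × 0.02648 = 1546 m³/day.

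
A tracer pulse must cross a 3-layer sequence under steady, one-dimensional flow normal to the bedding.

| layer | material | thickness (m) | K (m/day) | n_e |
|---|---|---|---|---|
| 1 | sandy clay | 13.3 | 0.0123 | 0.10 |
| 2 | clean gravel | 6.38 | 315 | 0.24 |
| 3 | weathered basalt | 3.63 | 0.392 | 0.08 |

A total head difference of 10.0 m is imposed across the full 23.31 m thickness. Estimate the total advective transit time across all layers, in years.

With flow normal to the layers, continuity requires the same specific discharge q through every layer.
Σ(b_i/K_i) = 13.3/0.0123 + 6.38/315 + 3.63/0.392 = 1091 d.
q = Δh / Σ(b_i/K_i) = 10.0 / 1091 = 0.009169 m/day.
In each layer the seepage velocity is v_i = q/n_i, so the layer transit time is t_i = b_i·n_i / q:
  layer 1 (sandy clay): t_1 = 13.3 × 0.10 / 0.009169 = 145.0 d
  layer 2 (clean gravel): t_2 = 6.38 × 0.24 / 0.009169 = 167.0 d
  layer 3 (weathered basalt): t_3 = 3.63 × 0.08 / 0.009169 = 31.67 d
Total t = Σ t_i = 343.7 days = 0.9410 years.

0.941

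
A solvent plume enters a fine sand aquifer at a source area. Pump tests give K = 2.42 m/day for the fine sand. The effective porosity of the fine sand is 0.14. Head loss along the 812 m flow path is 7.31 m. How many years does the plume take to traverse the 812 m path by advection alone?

Hydraulic gradient i = Δh / L = 7.31 / 812 = 0.009002.
Darcy flux q = K · i = 2.420 × 0.009002 = 0.02179 m/day.
Seepage velocity v = q / n_e = 0.02179 / 0.14 = 0.1556 m/day.
Travel time t = L / v = 812 / 0.1556 = 5218 days = 14.29 years.

14.3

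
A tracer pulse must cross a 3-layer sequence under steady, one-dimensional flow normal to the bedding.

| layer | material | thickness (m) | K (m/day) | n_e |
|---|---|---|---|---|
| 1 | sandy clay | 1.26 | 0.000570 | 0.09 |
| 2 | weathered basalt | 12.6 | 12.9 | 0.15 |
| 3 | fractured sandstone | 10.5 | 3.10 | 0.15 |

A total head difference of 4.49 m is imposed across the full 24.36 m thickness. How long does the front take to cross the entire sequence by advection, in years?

With flow normal to the layers, continuity requires the same specific discharge q through every layer.
Σ(b_i/K_i) = 1.26/0.000570 + 12.6/12.9 + 10.5/3.10 = 2215 d.
q = Δh / Σ(b_i/K_i) = 4.49 / 2215 = 0.002027 m/day.
In each layer the seepage velocity is v_i = q/n_i, so the layer transit time is t_i = b_i·n_i / q:
  layer 1 (sandy clay): t_1 = 1.26 × 0.09 / 0.002027 = 55.94 d
  layer 2 (weathered basalt): t_2 = 12.6 × 0.15 / 0.002027 = 932.3 d
  layer 3 (fractured sandstone): t_3 = 10.5 × 0.15 / 0.002027 = 776.9 d
Total t = Σ t_i = 1765 days = 4.833 years.

4.83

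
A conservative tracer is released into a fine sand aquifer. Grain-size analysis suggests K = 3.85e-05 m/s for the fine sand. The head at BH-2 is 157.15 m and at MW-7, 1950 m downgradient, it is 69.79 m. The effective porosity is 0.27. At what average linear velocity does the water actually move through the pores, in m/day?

Convert K: 3.85e-05 m/s × 86400 = 3.326 m/day.
Hydraulic gradient i = (157.15 − 69.79) / 1950 = 87.36 / 1950 = 0.04480.
Darcy flux q = K · i = 3.326 × 0.04480 = 0.1490 m/day.
Seepage velocity v = q / n_e = 0.1490 / 0.27 = 0.5519 m/day.

0.552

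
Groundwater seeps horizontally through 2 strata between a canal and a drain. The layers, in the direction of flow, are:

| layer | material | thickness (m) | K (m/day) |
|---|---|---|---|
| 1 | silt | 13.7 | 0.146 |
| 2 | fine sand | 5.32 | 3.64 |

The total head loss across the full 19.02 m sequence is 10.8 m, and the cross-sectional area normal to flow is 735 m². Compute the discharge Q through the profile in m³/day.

83.3

Flow is perpendicular to layering, so the layers act in series and the equivalent K is the thickness-weighted harmonic mean.
Total thickness L = 13.7 + 5.32 = 19.02 m.
Σ(b_i/K_i) = 13.7/0.146 + 5.32/3.64 = 95.30 d.
K_eq = L / Σ(b_i/K_i) = 19.02 / 95.30 = 0.1996 m/day.
Q = K_eq · A · (Δh/L) = 0.1996 × 735 × (10.8/19.02) = 83.30 m³/day.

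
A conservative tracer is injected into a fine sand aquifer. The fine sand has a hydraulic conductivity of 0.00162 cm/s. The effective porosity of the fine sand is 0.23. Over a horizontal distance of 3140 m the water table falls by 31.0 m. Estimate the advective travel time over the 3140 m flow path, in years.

143

Convert K: 0.00162 cm/s × 864 = 1.400 m/day.
Hydraulic gradient i = Δh / L = 31.0 / 3140 = 0.009873.
Darcy flux q = K · i = 1.400 × 0.009873 = 0.01382 m/day.
Seepage velocity v = q / n_e = 0.01382 / 0.23 = 0.06008 m/day.
Travel time t = L / v = 3140 / 0.06008 = 52263 days = 143.1 years.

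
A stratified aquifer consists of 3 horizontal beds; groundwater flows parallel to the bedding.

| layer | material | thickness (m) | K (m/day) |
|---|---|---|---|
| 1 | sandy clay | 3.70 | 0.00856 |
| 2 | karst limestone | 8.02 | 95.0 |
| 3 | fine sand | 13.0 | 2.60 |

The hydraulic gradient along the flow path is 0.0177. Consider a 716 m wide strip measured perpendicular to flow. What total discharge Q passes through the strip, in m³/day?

Flow is parallel to layering, so each bed carries its own Darcy discharge and the transmissivities add.
Σ(K_i·b_i) = 0.00856×3.70 + 95.0×8.02 + 2.60×13.0 = 795.7 m²/day.
Hydraulic gradient i = 0.0177.
Q = Σ(K_i·b_i) · W · i = 795.7 × 716 × 0.01770 = 10084 m³/day.

10100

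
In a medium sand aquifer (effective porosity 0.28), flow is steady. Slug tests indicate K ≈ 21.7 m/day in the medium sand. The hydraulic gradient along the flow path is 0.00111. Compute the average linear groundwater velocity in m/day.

0.0860

Hydraulic gradient i = 0.00111.
Darcy flux q = K · i = 21.70 × 0.001110 = 0.02409 m/day.
Seepage velocity v = q / n_e = 0.02409 / 0.28 = 0.08602 m/day.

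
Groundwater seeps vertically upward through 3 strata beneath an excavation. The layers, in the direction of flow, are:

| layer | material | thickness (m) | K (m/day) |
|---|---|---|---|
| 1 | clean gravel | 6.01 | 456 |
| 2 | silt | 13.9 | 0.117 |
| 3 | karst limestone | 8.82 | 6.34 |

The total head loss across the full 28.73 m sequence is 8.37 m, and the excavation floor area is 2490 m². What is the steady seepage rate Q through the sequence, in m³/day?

Flow is perpendicular to layering, so the layers act in series and the equivalent K is the thickness-weighted harmonic mean.
Total thickness L = 6.01 + 13.9 + 8.82 = 28.73 m.
Σ(b_i/K_i) = 6.01/456 + 13.9/0.117 + 8.82/6.34 = 120.2 d.
K_eq = L / Σ(b_i/K_i) = 28.73 / 120.2 = 0.2390 m/day.
Q = K_eq · A · (Δh/L) = 0.2390 × 2490 × (8.37/28.73) = 173.4 m³/day.

173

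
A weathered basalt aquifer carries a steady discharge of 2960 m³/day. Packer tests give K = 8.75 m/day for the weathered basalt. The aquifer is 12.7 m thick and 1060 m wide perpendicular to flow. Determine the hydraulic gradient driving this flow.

Cross-sectional area A = 1060 × 12.7 = 13462 m².
From Q = K·A·i, i = Q / (K·A) = 2960 / (8.750 × 13462) = 0.02513.

0.0251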